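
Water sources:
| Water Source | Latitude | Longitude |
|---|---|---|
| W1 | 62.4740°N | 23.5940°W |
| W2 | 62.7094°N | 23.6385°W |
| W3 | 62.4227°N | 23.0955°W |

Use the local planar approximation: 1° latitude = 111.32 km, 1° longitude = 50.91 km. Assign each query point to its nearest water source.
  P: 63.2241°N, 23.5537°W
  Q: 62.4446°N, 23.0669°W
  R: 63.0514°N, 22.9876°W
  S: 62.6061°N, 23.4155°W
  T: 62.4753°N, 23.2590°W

P at 63.2241°N, 23.5537°W:
  W1: √((-0.7501·111.32)² + (-0.0403·50.91)²) = √(6972.439045 + 4.209362) = 83.5263 km
  W2: √((-0.5147·111.32)² + (-0.0848·50.91)²) = √(3282.877911 + 18.637940) = 57.4588 km
  W3: √((-0.8014·111.32)² + (0.4582·50.91)²) = √(7958.753824 + 544.147156) = 92.2112 km
  → nearest: W2 (57.4588 km)
Q at 62.4446°N, 23.0669°W:
  W1: √((0.0294·111.32)² + (-0.5271·50.91)²) = √(10.711272 + 720.099031) = 27.0335 km
  W2: √((0.2648·111.32)² + (-0.5716·50.91)²) = √(868.925129 + 846.819079) = 41.4215 km
  W3: √((-0.0219·111.32)² + (-0.0286·50.91)²) = √(5.943395 + 2.120012) = 2.8396 km
  → nearest: W3 (2.8396 km)
R at 63.0514°N, 22.9876°W:
  W1: √((-0.5774·111.32)² + (-0.6064·50.91)²) = √(4131.425773 + 953.069517) = 71.3056 km
  W2: √((-0.3420·111.32)² + (-0.6509·50.91)²) = √(1449.434544 + 1098.081911) = 50.4729 km
  W3: √((-0.6287·111.32)² + (-0.1079·50.91)²) = √(4898.163932 + 30.175125) = 70.2021 km
  → nearest: W2 (50.4729 km)
S at 62.6061°N, 23.4155°W:
  W1: √((-0.1321·111.32)² + (-0.1785·50.91)²) = √(216.247966 + 82.581475) = 17.2867 km
  W2: √((0.1033·111.32)² + (-0.2230·50.91)²) = √(132.235188 + 128.889020) = 16.1593 km
  W3: √((-0.1834·111.32)² + (0.3200·50.91)²) = √(416.816649 + 265.403197) = 26.1193 km
  → nearest: W2 (16.1593 km)
T at 62.4753°N, 23.2590°W:
  W1: √((-0.0013·111.32)² + (-0.3350·50.91)²) = √(0.020943 + 290.867909) = 17.0555 km
  W2: √((0.2341·111.32)² + (-0.3795·50.91)²) = √(679.124225 + 373.275731) = 32.4407 km
  W3: √((-0.0526·111.32)² + (0.1635·50.91)²) = √(34.286084 + 69.285397) = 10.1770 km
  → nearest: W3 (10.1770 km)

P→W2; Q→W3; R→W2; S→W2; T→W3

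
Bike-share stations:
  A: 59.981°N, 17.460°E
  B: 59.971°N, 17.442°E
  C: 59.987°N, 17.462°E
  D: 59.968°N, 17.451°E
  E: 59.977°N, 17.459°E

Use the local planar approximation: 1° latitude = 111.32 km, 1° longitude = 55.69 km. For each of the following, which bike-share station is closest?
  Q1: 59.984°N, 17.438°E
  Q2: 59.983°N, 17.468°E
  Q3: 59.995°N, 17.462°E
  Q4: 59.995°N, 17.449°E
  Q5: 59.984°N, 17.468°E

Q1 at 59.984°N, 17.438°E:
  A: 1.2699 km
  B: 1.4642 km
  C: 1.3777 km
  D: 1.9226 km
  E: 1.4053 km
  → nearest: A (1.2699 km)
Q2 at 59.983°N, 17.468°E:
  A: 0.4981 km
  B: 1.9700 km
  C: 0.5567 km
  D: 1.9195 km
  E: 0.8351 km
  → nearest: A (0.4981 km)
Q3 at 59.995°N, 17.462°E:
  A: 1.5625 km
  B: 2.8946 km
  C: 0.8906 km
  D: 3.0674 km
  E: 2.0107 km
  → nearest: C (0.8906 km)
Q4 at 59.995°N, 17.449°E:
  A: 1.6746 km
  B: 2.7000 km
  C: 1.1477 km
  D: 3.0077 km
  E: 2.0797 km
  → nearest: C (1.1477 km)
Q5 at 59.984°N, 17.468°E:
  A: 0.5568 km
  B: 2.0471 km
  C: 0.4724 km
  D: 2.0171 km
  E: 0.9265 km
  → nearest: C (0.4724 km)

Q1→A; Q2→A; Q3→C; Q4→C; Q5→C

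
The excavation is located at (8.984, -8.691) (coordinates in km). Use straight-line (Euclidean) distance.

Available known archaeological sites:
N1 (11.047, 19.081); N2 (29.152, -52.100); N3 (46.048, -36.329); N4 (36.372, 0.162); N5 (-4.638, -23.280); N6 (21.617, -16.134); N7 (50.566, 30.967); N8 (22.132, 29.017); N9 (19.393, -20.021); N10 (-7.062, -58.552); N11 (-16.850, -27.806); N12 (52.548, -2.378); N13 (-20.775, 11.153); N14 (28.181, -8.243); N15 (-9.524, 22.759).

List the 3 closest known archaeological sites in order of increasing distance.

N6, N9, N14

Distances from (8.984, -8.691):
N1: 27.849 km
N2: 47.865 km
N3: 46.234 km
N4: 28.783 km
N5: 19.960 km
N6: 14.663 km
N7: 57.461 km
N8: 39.934 km
N9: 15.386 km
N10: 52.379 km
N11: 32.137 km
N12: 44.019 km
N13: 35.768 km
N14: 19.202 km
N15: 36.492 km
Sorted: N6 (14.663 km) < N9 (15.386 km) < N14 (19.202 km) < N5 (19.960 km) < N1 (27.849 km) < …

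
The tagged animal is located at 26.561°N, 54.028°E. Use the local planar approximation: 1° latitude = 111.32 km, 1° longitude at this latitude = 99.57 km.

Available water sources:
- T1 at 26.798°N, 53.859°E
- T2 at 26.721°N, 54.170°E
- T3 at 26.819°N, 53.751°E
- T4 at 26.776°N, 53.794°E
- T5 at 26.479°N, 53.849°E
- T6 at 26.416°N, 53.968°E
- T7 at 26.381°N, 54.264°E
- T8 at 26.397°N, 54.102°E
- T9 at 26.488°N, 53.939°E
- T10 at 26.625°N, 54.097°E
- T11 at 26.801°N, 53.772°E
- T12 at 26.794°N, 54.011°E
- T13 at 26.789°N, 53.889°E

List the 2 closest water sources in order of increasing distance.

T10, T9

Distances from 26.561°N, 54.028°E:
T1: √((0.237·111.32)² + (-0.169·99.57)²) = √(696.05425 + 283.15903) = 31.292 km
T2: √((0.160·111.32)² + (0.142·99.57)²) = √(317.23885 + 199.90962) = 22.741 km
T3: √((0.258·111.32)² + (-0.277·99.57)²) = √(824.87057 + 760.70549) = 39.819 km
T4: √((0.215·111.32)² + (-0.234·99.57)²) = √(572.82678 + 542.86111) = 33.402 km
T5: √((-0.082·111.32)² + (-0.179·99.57)²) = √(83.32477 + 317.66040) = 20.025 km
T6: √((-0.145·111.32)² + (-0.060·99.57)²) = √(260.54479 + 35.69107) = 17.212 km
T7: √((-0.180·111.32)² + (0.236·99.57)²) = √(401.50541 + 552.18044) = 30.882 km
T8: √((-0.164·111.32)² + (0.074·99.57)²) = √(333.29906 + 54.29008) = 19.687 km
T9: √((-0.073·111.32)² + (-0.089·99.57)²) = √(66.03773 + 78.53026) = 12.024 km
T10: √((0.064·111.32)² + (0.069·99.57)²) = √(50.75822 + 47.20143) = 9.897 km
T11: √((0.240·111.32)² + (-0.256·99.57)²) = √(713.78740 + 649.73602) = 36.926 km
T12: √((0.233·111.32)² + (-0.017·99.57)²) = √(672.75702 + 2.86520) = 25.993 km
T13: √((0.228·111.32)² + (-0.139·99.57)²) = √(644.19313 + 191.55197) = 28.909 km
Sorted: T10 (9.897 km) < T9 (12.024 km) < T6 (17.212 km) < T8 (19.687 km) < …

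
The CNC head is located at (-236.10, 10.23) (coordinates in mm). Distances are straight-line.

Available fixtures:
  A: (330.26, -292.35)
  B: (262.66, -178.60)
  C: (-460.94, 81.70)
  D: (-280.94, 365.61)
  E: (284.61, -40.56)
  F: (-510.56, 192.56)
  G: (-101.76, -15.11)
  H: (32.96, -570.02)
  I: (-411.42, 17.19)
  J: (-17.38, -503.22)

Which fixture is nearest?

Distances from (-236.10, 10.23):
A: √((566.36)² + (-302.58)²) = √(320763.6496 + 91554.6564) = 642.12 mm
B: √((498.76)² + (-188.83)²) = √(248761.5376 + 35656.7689) = 533.31 mm
C: √((-224.84)² + (71.47)²) = √(50553.0256 + 5107.9609) = 235.93 mm
D: √((-44.84)² + (355.38)²) = √(2010.6256 + 126294.9444) = 358.20 mm
E: √((520.71)² + (-50.79)²) = √(271138.9041 + 2579.6241) = 523.18 mm
F: √((-274.46)² + (182.33)²) = √(75328.2916 + 33244.2289) = 329.50 mm
G: √((134.34)² + (-25.34)²) = √(18047.2356 + 642.1156) = 136.71 mm
H: √((269.06)² + (-580.25)²) = √(72393.2836 + 336690.0625) = 639.60 mm
I: √((-175.32)² + (6.96)²) = √(30737.1024 + 48.4416) = 175.46 mm
J: √((218.72)² + (-513.45)²) = √(47838.4384 + 263630.9025) = 558.09 mm
Minimum: G at 136.71 mm.

G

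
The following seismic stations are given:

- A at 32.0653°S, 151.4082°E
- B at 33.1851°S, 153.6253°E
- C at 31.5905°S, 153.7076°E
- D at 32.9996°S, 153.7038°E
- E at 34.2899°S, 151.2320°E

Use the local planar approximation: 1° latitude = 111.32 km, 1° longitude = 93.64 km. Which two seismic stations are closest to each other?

B and D

Pairwise distances:
B–D: √((0.1855·111.32)² + (0.0785·93.64)²) = √(426.416718 + 54.033379) = 21.9192 km
C–D: √((-1.4091·111.32)² + (-0.0038·93.64)²) = √(24605.377086 + 0.126616) = 156.8614 km
B–C: √((1.5946·111.32)² + (0.0823·93.64)²) = √(31510.109678 + 59.391252) = 177.6781 km
A–C: √((0.4748·111.32)² + (2.2994·93.64)²) = √(2793.623118 + 46360.900620) = 221.7082 km
A–D: √((-0.9343·111.32)² + (2.2956·93.64)²) = √(10817.305447 + 46207.794721) = 238.7993 km
A–B: √((-1.1198·111.32)² + (2.2171·93.64)²) = √(15539.152242 + 43101.598194) = 242.1585 km
A–E: √((-2.2246·111.32)² + (-0.1762·93.64)²) = √(61326.793938 + 272.229144) = 248.1915 km
B–E: √((-1.1048·111.32)² + (-2.3933·93.64)²) = √(15125.638843 + 50224.669973) = 255.6371 km
D–E: √((-1.2903·111.32)² + (-2.4718·93.64)²) = √(20631.356801 + 53573.431628) = 272.4056 km
C–E: √((-2.6994·111.32)² + (-2.4756·93.64)²) = √(90298.572016 + 53738.279533) = 379.5219 km
Closest pair: B–D at 21.9192 km.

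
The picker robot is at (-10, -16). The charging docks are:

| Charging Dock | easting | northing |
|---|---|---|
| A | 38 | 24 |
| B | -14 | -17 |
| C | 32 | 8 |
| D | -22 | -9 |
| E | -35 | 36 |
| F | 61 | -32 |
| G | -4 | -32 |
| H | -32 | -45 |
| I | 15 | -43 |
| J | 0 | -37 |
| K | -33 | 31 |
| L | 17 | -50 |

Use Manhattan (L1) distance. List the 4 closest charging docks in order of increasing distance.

Distances from (-10, -16):
A: |48| + |40| = 48 + 40 = 88
B: |-4| + |-1| = 4 + 1 = 5
C: |42| + |24| = 42 + 24 = 66
D: |-12| + |7| = 12 + 7 = 19
E: |-25| + |52| = 25 + 52 = 77
F: |71| + |-16| = 71 + 16 = 87
G: |6| + |-16| = 6 + 16 = 22
H: |-22| + |-29| = 22 + 29 = 51
I: |25| + |-27| = 25 + 27 = 52
J: |10| + |-21| = 10 + 21 = 31
K: |-23| + |47| = 23 + 47 = 70
L: |27| + |-34| = 27 + 34 = 61
Sorted: B (5) < D (19) < G (22) < J (31) < H (51) < I (52) < …

B, D, G, J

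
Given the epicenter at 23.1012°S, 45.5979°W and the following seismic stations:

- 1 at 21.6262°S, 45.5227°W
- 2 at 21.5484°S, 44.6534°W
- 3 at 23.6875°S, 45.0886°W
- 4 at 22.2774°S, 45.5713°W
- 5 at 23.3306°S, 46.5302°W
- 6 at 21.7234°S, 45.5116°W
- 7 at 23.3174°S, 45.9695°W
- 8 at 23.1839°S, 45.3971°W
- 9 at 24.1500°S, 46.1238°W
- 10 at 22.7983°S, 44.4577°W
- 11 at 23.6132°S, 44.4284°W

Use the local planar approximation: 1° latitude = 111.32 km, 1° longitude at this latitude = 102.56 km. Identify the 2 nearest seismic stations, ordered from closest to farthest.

8, 7

Distances from 23.1012°S, 45.5979°W:
1: 164.3780 km
2: 198.1494 km
3: 83.5951 km
4: 91.7460 km
5: 98.9681 km
6: 153.6319 km
7: 45.0745 km
8: 22.5581 km
9: 128.6089 km
10: 121.7032 km
11: 132.7971 km
Sorted: 8 (22.5581 km) < 7 (45.0745 km) < 3 (83.5951 km) < 4 (91.7460 km) < …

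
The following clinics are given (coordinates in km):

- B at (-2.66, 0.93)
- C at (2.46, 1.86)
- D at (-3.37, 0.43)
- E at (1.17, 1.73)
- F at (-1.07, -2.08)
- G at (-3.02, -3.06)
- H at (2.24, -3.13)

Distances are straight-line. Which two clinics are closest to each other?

Pairwise distances:
B–C: 5.2038 km
B–D: 0.8684 km
B–E: 3.9127 km
B–F: 3.4041 km
B–G: 4.0062 km
B–H: 6.3635 km
C–D: 6.0028 km
C–E: 1.2965 km
C–F: 5.2900 km
C–G: 7.3646 km
C–H: 4.9948 km
D–E: 4.7225 km
D–F: 3.4044 km
D–G: 3.5075 km
D–H: 6.6442 km
E–F: 4.4197 km
E–G: 6.3640 km
E–H: 4.9764 km
F–G: 2.1824 km
F–H: 3.4725 km
G–H: 5.2605 km
Closest pair: B–D at 0.8684 km.

B and D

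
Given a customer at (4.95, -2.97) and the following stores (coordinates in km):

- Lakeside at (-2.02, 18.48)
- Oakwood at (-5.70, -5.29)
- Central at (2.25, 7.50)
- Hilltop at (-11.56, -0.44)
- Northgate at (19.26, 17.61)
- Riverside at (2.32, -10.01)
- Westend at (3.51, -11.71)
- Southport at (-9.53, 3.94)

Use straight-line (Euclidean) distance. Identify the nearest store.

Riverside

Distances from (4.95, -2.97):
Lakeside: √((-6.97)² + (21.45)²) = √(48.5809 + 460.1025) = 22.55 km
Oakwood: √((-10.65)² + (-2.32)²) = √(113.4225 + 5.3824) = 10.90 km
Central: √((-2.70)² + (10.47)²) = √(7.2900 + 109.6209) = 10.81 km
Hilltop: √((-16.51)² + (2.53)²) = √(272.5801 + 6.4009) = 16.70 km
Northgate: √((14.31)² + (20.58)²) = √(204.7761 + 423.5364) = 25.07 km
Riverside: √((-2.63)² + (-7.04)²) = √(6.9169 + 49.5616) = 7.52 km
Westend: √((-1.44)² + (-8.74)²) = √(2.0736 + 76.3876) = 8.86 km
Southport: √((-14.48)² + (6.91)²) = √(209.6704 + 47.7481) = 16.04 km
Minimum: Riverside at 7.52 km.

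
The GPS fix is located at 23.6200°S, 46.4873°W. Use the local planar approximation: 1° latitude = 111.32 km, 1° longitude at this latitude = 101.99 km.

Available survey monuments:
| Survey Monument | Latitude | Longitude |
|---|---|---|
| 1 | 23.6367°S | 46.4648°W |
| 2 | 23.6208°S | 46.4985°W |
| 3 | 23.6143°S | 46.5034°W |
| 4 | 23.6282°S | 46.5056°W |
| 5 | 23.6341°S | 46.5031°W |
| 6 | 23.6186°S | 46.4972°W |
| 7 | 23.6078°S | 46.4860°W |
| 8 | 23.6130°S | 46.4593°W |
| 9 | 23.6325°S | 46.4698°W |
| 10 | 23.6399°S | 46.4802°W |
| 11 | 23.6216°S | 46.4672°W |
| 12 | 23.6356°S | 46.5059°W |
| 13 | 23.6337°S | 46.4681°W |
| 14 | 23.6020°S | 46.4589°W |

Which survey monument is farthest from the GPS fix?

Distances from 23.6200°S, 46.4873°W:
1: √((-0.0167·111.32)² + (0.0225·101.99)²) = √(3.456045 + 5.265992) = 2.9533 km
2: √((-0.0008·111.32)² + (-0.0112·101.99)²) = √(0.007931 + 1.304822) = 1.1458 km
3: √((0.0057·111.32)² + (-0.0161·101.99)²) = √(0.402621 + 2.696292) = 1.7604 km
4: √((-0.0082·111.32)² + (-0.0183·101.99)²) = √(0.833248 + 3.483512) = 2.0777 km
5: √((-0.0141·111.32)² + (-0.0158·101.99)²) = √(2.463682 + 2.596745) = 2.2495 km
6: √((0.0014·111.32)² + (-0.0099·101.99)²) = √(0.024289 + 1.019496) = 1.0217 km
7: √((0.0122·111.32)² + (0.0013·101.99)²) = √(1.844446 + 0.017579) = 1.3646 km
8: √((0.0070·111.32)² + (0.0280·101.99)²) = √(0.607215 + 8.155137) = 2.9601 km
9: √((-0.0125·111.32)² + (0.0175·101.99)²) = √(1.936272 + 3.185600) = 2.2632 km
10: √((-0.0199·111.32)² + (0.0071·101.99)²) = √(4.907412 + 0.524363) = 2.3306 km
11: √((-0.0016·111.32)² + (0.0201·101.99)²) = √(0.031724 + 4.202496) = 2.0577 km
12: √((-0.0156·111.32)² + (-0.0186·101.99)²) = √(3.015752 + 3.598662) = 2.5719 km
13: √((-0.0137·111.32)² + (0.0192·101.99)²) = √(2.325881 + 3.834579) = 2.4820 km
14: √((0.0180·111.32)² + (0.0284·101.99)²) = √(4.015054 + 8.389805) = 3.5221 km
Maximum: 14 at 3.5221 km.

14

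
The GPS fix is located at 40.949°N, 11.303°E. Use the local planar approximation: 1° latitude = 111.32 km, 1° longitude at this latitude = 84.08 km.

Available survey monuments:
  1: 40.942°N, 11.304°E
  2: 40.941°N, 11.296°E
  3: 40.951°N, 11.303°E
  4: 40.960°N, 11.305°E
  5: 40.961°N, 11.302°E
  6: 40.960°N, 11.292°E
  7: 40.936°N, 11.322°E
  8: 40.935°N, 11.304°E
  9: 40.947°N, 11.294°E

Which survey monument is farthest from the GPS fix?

7

Distances from 40.949°N, 11.303°E:
1: 0.784 km
2: 1.067 km
3: 0.223 km
4: 1.236 km
5: 1.338 km
6: 1.535 km
7: 2.156 km
8: 1.561 km
9: 0.789 km
Maximum: 7 at 2.156 km.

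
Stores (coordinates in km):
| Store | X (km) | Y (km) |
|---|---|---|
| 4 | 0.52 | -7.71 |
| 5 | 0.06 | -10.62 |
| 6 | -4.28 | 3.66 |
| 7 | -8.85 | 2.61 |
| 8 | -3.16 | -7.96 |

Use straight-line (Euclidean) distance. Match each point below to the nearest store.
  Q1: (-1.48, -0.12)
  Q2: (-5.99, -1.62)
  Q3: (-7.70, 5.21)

Q1 at (-1.48, -0.12):
  4: 7.85 km
  5: 10.61 km
  6: 4.70 km
  7: 7.86 km
  8: 8.02 km
  → nearest: 6 (4.70 km)
Q2 at (-5.99, -1.62):
  4: 8.91 km
  5: 10.84 km
  6: 5.55 km
  7: 5.11 km
  8: 6.94 km
  → nearest: 7 (5.11 km)
Q3 at (-7.70, 5.21):
  4: 15.31 km
  5: 17.63 km
  6: 3.75 km
  7: 2.84 km
  8: 13.93 km
  → nearest: 7 (2.84 km)

Q1→6; Q2→7; Q3→7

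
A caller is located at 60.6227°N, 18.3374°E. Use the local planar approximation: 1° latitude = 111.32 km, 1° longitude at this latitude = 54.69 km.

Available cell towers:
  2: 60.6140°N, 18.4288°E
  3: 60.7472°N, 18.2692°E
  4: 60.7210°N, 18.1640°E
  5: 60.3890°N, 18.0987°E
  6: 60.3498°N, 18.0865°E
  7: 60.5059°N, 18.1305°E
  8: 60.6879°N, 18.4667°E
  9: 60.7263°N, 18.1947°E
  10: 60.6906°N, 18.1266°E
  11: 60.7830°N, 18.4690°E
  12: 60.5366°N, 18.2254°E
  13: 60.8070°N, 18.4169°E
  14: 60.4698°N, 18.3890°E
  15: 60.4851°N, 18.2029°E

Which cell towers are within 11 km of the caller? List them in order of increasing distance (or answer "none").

Distances from 60.6227°N, 18.3374°E:
2: 5.0916 km
3: 14.3525 km
4: 14.4802 km
5: 29.1071 km
6: 33.3344 km
7: 17.2364 km
8: 10.1333 km
9: 13.9252 km
10: 13.7856 km
11: 19.2413 km
12: 11.3747 km
13: 20.9719 km
14: 17.2532 km
15: 16.9923 km
Threshold 11 km: 2 (5.0916 km), 8 (10.1333 km) are within range.

2, 8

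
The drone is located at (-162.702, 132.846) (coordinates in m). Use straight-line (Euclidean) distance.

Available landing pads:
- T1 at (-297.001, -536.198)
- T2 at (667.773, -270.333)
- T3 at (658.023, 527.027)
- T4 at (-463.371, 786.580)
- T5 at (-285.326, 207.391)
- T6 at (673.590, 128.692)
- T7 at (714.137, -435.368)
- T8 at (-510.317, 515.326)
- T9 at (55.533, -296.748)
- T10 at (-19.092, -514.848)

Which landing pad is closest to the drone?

T5

Distances from (-162.702, 132.846):
T1: 682.390 m
T2: 923.170 m
T3: 910.477 m
T4: 719.562 m
T5: 143.505 m
T6: 836.302 m
T7: 1044.851 m
T8: 516.843 m
T9: 481.848 m
T10: 663.424 m
Minimum: T5 at 143.505 m.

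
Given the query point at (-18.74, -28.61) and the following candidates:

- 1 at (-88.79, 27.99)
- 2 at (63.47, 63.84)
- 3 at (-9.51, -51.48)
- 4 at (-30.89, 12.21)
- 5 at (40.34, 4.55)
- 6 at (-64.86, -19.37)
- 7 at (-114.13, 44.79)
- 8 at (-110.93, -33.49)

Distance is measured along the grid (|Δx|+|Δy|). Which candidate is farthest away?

Distances from (-18.74, -28.61):
1: |-70.05| + |56.60| = 70.05 + 56.60 = 126.65
2: |82.21| + |92.45| = 82.21 + 92.45 = 174.66
3: |9.23| + |-22.87| = 9.23 + 22.87 = 32.10
4: |-12.15| + |40.82| = 12.15 + 40.82 = 52.97
5: |59.08| + |33.16| = 59.08 + 33.16 = 92.24
6: |-46.12| + |9.24| = 46.12 + 9.24 = 55.36
7: |-95.39| + |73.40| = 95.39 + 73.40 = 168.79
8: |-92.19| + |-4.88| = 92.19 + 4.88 = 97.07
Maximum: 2 at 174.66.

2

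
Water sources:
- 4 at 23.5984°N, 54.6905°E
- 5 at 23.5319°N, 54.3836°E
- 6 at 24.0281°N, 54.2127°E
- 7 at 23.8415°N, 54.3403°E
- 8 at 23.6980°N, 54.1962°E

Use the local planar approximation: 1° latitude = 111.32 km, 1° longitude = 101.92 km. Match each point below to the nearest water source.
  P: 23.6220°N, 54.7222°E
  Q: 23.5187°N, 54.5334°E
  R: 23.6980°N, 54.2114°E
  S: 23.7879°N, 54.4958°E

P→4; Q→5; R→8; S→7

P at 23.6220°N, 54.7222°E:
  4: 4.1642 km
  5: 35.9381 km
  6: 68.8493 km
  7: 45.9573 km
  8: 54.2734 km
  → nearest: 4 (4.1642 km)
Q at 23.5187°N, 54.5334°E:
  4: 18.3054 km
  5: 15.3382 km
  6: 65.4521 km
  7: 40.9706 km
  8: 39.7430 km
  → nearest: 5 (15.3382 km)
R at 23.6980°N, 54.2114°E:
  4: 50.0728 km
  5: 25.4934 km
  6: 36.7470 km
  7: 20.6827 km
  8: 1.5492 km
  → nearest: 8 (1.5492 km)
S at 23.7879°N, 54.4958°E:
  4: 28.9617 km
  5: 30.7067 km
  6: 39.3383 km
  7: 16.9345 km
  8: 32.1334 km
  → nearest: 7 (16.9345 km)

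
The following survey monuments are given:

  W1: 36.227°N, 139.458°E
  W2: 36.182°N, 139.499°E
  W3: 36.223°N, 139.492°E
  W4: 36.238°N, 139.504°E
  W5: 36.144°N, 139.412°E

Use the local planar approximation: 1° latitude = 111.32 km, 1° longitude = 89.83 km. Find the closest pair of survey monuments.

Pairwise distances:
W3–W4: √((0.015·111.32)² + (0.012·89.83)²) = √(2.78823 + 1.16200) = 1.988 km
W1–W3: √((-0.004·111.32)² + (0.034·89.83)²) = √(0.19827 + 9.32826) = 3.087 km
W1–W4: √((0.011·111.32)² + (0.046·89.83)²) = √(1.49945 + 17.07491) = 4.310 km
W2–W3: √((0.041·111.32)² + (-0.007·89.83)²) = √(20.83119 + 0.39540) = 4.607 km
W1–W2: √((-0.045·111.32)² + (0.041·89.83)²) = √(25.09409 + 13.56471) = 6.218 km
W2–W4: √((0.056·111.32)² + (0.005·89.83)²) = √(38.86176 + 0.20174) = 6.250 km
W2–W5: √((-0.038·111.32)² + (-0.087·89.83)²) = √(17.89425 + 61.07751) = 8.887 km
W1–W5: √((-0.083·111.32)² + (-0.046·89.83)²) = √(85.36947 + 17.07491) = 10.121 km
W3–W5: √((-0.079·111.32)² + (-0.080·89.83)²) = √(77.33936 + 51.64434) = 11.357 km
W4–W5: √((-0.094·111.32)² + (-0.092·89.83)²) = √(109.49697 + 68.29965) = 13.334 km
Closest pair: W3–W4 at 1.988 km.

W3 and W4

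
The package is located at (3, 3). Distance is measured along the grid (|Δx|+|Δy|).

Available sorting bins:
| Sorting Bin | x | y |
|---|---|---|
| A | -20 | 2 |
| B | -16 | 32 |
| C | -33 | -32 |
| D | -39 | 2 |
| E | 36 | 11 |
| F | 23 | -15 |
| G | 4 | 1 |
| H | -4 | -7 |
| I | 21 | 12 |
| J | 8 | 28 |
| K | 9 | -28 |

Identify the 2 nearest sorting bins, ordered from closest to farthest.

Distances from (3, 3):
A: |-23| + |-1| = 23 + 1 = 24
B: |-19| + |29| = 19 + 29 = 48
C: |-36| + |-35| = 36 + 35 = 71
D: |-42| + |-1| = 42 + 1 = 43
E: |33| + |8| = 33 + 8 = 41
F: |20| + |-18| = 20 + 18 = 38
G: |1| + |-2| = 1 + 2 = 3
H: |-7| + |-10| = 7 + 10 = 17
I: |18| + |9| = 18 + 9 = 27
J: |5| + |25| = 5 + 25 = 30
K: |6| + |-31| = 6 + 31 = 37
Sorted: G (3) < H (17) < A (24) < I (27) < …

G, H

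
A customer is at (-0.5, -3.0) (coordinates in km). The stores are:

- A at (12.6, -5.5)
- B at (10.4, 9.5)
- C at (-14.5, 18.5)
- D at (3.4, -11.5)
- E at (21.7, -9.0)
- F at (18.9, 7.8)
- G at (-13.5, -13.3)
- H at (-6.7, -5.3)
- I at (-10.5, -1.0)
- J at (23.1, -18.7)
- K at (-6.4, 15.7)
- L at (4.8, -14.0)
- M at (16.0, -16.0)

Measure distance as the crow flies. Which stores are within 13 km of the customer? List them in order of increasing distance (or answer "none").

Distances from (-0.5, -3.0):
A: √((13.1)² + (-2.5)²) = √(171.6100 + 6.2500) = 13.34 km
B: √((10.9)² + (12.5)²) = √(118.8100 + 156.2500) = 16.58 km
C: √((-14.0)² + (21.5)²) = √(196.0000 + 462.2500) = 25.66 km
D: √((3.9)² + (-8.5)²) = √(15.2100 + 72.2500) = 9.35 km
E: √((22.2)² + (-6.0)²) = √(492.8400 + 36.0000) = 23.00 km
F: √((19.4)² + (10.8)²) = √(376.3600 + 116.6400) = 22.20 km
G: √((-13.0)² + (-10.3)²) = √(169.0000 + 106.0900) = 16.59 km
H: √((-6.2)² + (-2.3)²) = √(38.4400 + 5.2900) = 6.61 km
I: √((-10.0)² + (2.0)²) = √(100.0000 + 4.0000) = 10.20 km
J: √((23.6)² + (-15.7)²) = √(556.9600 + 246.4900) = 28.35 km
K: √((-5.9)² + (18.7)²) = √(34.8100 + 349.6900) = 19.61 km
L: √((5.3)² + (-11.0)²) = √(28.0900 + 121.0000) = 12.21 km
M: √((16.5)² + (-13.0)²) = √(272.2500 + 169.0000) = 21.01 km
Threshold 13 km: H (6.61 km), D (9.35 km), I (10.20 km), L (12.21 km) are within range.

H, D, I, L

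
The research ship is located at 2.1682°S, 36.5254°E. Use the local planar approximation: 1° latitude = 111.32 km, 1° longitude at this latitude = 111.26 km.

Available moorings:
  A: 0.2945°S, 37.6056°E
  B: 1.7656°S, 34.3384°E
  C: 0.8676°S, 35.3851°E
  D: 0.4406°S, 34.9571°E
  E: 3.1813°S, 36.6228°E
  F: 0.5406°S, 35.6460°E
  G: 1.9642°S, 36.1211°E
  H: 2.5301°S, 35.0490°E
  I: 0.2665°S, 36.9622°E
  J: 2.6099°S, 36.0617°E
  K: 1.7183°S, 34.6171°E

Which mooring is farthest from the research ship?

Distances from 2.1682°S, 36.5254°E:
A: √((1.8737·111.32)² + (1.0802·111.26)²) = √(43505.734874 + 14443.965988) = 240.7274 km
B: √((0.4026·111.32)² + (-2.1870·111.26)²) = √(2008.602211 + 59207.357348) = 247.4186 km
C: √((1.3006·111.32)² + (-1.1403·111.26)²) = √(20962.056859 + 16095.940570) = 192.5045 km
D: √((1.7276·111.32)² + (-1.5683·111.26)²) = √(36985.610017 + 30446.431362) = 259.6768 km
E: √((-1.0131·111.32)² + (0.0974·111.26)²) = √(12718.943146 + 117.434587) = 113.2977 km
F: √((1.6276·111.32)² + (-0.8794·111.26)²) = √(32827.798399 + 9573.065574) = 205.9147 km
G: √((0.2040·111.32)² + (-0.4043·111.26)²) = √(515.711398 + 2023.417929) = 50.3898 km
H: √((-0.3619·111.32)² + (-1.4764·111.26)²) = √(1623.018841 + 26982.748427) = 169.1324 km
I: √((1.9017·111.32)² + (0.4368·111.26)²) = √(44815.723117 + 2361.801372) = 217.2039 km
J: √((-0.4417·111.32)² + (-0.4637·111.26)²) = √(2417.693227 + 2661.658315) = 71.2696 km
K: √((0.4499·111.32)² + (-1.9083·111.26)²) = √(2508.293667 + 45078.702972) = 218.1444 km
Maximum: D at 259.6768 km.

D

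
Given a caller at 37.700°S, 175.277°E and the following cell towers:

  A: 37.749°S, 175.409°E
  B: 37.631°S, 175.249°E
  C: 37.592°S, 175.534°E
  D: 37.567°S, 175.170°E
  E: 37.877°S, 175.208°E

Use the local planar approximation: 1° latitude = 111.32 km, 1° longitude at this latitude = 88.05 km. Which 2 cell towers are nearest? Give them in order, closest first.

B, A

Distances from 37.700°S, 175.277°E:
A: 12.839 km
B: 8.067 km
C: 25.624 km
D: 17.549 km
E: 20.619 km
Sorted: B (8.067 km) < A (12.839 km) < D (17.549 km) < E (20.619 km) < …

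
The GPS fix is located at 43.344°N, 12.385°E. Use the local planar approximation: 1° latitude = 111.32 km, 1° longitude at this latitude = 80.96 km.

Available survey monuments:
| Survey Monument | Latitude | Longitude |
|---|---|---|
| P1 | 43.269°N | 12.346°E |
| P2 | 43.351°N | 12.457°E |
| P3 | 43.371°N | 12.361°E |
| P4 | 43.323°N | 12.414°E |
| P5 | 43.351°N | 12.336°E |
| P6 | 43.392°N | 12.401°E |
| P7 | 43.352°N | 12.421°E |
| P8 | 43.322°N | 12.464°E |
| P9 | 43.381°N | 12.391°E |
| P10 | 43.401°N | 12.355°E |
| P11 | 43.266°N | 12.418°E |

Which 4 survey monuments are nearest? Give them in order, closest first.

Distances from 43.344°N, 12.385°E:
P1: √((-0.075·111.32)² + (-0.039·80.96)²) = √(69.70580 + 9.96943) = 8.926 km
P2: √((0.007·111.32)² + (0.072·80.96)²) = √(0.60721 + 33.97864) = 5.881 km
P3: √((0.027·111.32)² + (-0.024·80.96)²) = √(9.03387 + 3.77540) = 3.579 km
P4: √((-0.021·111.32)² + (0.029·80.96)²) = √(5.46493 + 5.51235) = 3.313 km
P5: √((0.007·111.32)² + (-0.049·80.96)²) = √(0.60721 + 15.73741) = 4.043 km
P6: √((0.048·111.32)² + (0.016·80.96)²) = √(28.55150 + 1.67796) = 5.498 km
P7: √((0.008·111.32)² + (0.036·80.96)²) = √(0.79310 + 8.49466) = 3.048 km
P8: √((-0.022·111.32)² + (0.079·80.96)²) = √(5.99780 + 40.90677) = 6.849 km
P9: √((0.037·111.32)² + (0.006·80.96)²) = √(16.96484 + 0.23596) = 4.147 km
P10: √((0.057·111.32)² + (-0.030·80.96)²) = √(40.26207 + 5.89907) = 6.794 km
P11: √((-0.078·111.32)² + (0.033·80.96)²) = √(75.39379 + 7.13787) = 9.085 km
Sorted: P7 (3.048 km) < P4 (3.313 km) < P3 (3.579 km) < P5 (4.043 km) < P9 (4.147 km) < P6 (5.498 km) < …

P7, P4, P3, P5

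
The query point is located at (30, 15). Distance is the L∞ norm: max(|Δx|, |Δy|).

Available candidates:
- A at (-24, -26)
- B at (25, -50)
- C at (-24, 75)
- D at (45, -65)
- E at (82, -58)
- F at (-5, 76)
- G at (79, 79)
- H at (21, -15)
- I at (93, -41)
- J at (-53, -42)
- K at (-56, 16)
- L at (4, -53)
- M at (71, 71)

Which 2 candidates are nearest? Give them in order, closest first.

Distances from (30, 15):
A: max(|-54|, |-41|) = 54
B: max(|-5|, |-65|) = 65
C: max(|-54|, |60|) = 60
D: max(|15|, |-80|) = 80
E: max(|52|, |-73|) = 73
F: max(|-35|, |61|) = 61
G: max(|49|, |64|) = 64
H: max(|-9|, |-30|) = 30
I: max(|63|, |-56|) = 63
J: max(|-83|, |-57|) = 83
K: max(|-86|, |1|) = 86
L: max(|-26|, |-68|) = 68
M: max(|41|, |56|) = 56
Sorted: H (30) < A (54) < M (56) < C (60) < …

H, A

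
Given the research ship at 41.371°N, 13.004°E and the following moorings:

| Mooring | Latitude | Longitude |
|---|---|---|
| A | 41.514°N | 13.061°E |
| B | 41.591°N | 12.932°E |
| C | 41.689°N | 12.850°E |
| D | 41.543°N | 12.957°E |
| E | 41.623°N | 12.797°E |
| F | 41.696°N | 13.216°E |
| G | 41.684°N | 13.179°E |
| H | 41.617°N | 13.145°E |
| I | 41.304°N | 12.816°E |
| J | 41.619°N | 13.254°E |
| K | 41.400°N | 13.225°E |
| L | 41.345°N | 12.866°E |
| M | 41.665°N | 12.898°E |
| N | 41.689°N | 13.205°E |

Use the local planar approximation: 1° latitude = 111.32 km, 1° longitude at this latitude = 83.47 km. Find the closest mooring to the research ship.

Distances from 41.371°N, 13.004°E:
A: √((0.143·111.32)² + (0.057·83.47)²) = √(253.40692 + 22.63657) = 16.615 km
B: √((0.220·111.32)² + (-0.072·83.47)²) = √(599.77969 + 36.11818) = 25.217 km
C: √((0.318·111.32)² + (-0.154·83.47)²) = √(1253.14301 + 165.23509) = 37.661 km
D: √((0.172·111.32)² + (-0.047·83.47)²) = √(366.60914 + 15.39064) = 19.545 km
E: √((0.252·111.32)² + (-0.207·83.47)²) = √(786.95061 + 298.53931) = 32.947 km
F: √((0.325·111.32)² + (0.212·83.47)²) = √(1308.92004 + 313.13568) = 40.275 km
G: √((0.313·111.32)² + (0.175·83.47)²) = √(1214.04580 + 213.37175) = 37.781 km
H: √((0.246·111.32)² + (0.141·83.47)²) = √(749.92289 + 138.51572) = 29.807 km
I: √((-0.067·111.32)² + (-0.188·83.47)²) = √(55.62833 + 246.25016) = 17.375 km
J: √((0.248·111.32)² + (0.250·83.47)²) = √(762.16633 + 435.45256) = 34.607 km
K: √((0.029·111.32)² + (0.221·83.47)²) = √(10.42179 + 340.28701) = 18.727 km
L: √((-0.026·111.32)² + (-0.138·83.47)²) = √(8.37709 + 132.68414) = 11.877 km
M: √((0.294·111.32)² + (-0.106·83.47)²) = √(1071.12722 + 78.28392) = 33.903 km
N: √((0.318·111.32)² + (0.201·83.47)²) = √(1253.14301 + 281.48350) = 39.174 km
Minimum: L at 11.877 km.

L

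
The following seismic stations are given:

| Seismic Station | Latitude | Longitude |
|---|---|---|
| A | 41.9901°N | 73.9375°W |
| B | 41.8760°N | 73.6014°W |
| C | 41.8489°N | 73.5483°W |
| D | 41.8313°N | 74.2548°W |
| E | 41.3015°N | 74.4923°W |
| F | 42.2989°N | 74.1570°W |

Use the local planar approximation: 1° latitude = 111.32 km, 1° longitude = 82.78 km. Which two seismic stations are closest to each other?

Pairwise distances:
A–B: 30.5845 km
A–C: 35.8478 km
A–D: 31.6608 km
A–E: 89.3600 km
A–F: 38.8824 km
B–C: 5.3313 km
B–D: 54.3169 km
B–E: 97.6161 km
B–F: 65.8148 km
C–D: 58.5169 km
C–E: 99.0949 km
C–F: 71.0519 km
D–E: 62.1679 km
D–F: 52.6790 km
E–F: 114.4473 km
Closest pair: B–C at 5.3313 km.

B and C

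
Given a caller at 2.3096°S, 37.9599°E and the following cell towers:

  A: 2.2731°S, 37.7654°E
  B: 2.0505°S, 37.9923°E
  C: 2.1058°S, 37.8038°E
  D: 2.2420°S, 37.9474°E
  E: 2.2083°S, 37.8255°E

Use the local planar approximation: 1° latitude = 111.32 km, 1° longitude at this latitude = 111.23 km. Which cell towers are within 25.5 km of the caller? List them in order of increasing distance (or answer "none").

Distances from 2.3096°S, 37.9599°E:
A: √((0.0365·111.32)² + (-0.1945·111.23)²) = √(16.509432 + 468.040124) = 22.0125 km
B: √((0.2591·111.32)² + (0.0324·111.23)²) = √(831.919341 + 12.987749) = 29.0673 km
C: √((0.2038·111.32)² + (-0.1561·111.23)²) = √(514.700695 + 301.473873) = 28.5688 km
D: √((0.0676·111.32)² + (-0.0125·111.23)²) = √(56.629117 + 1.933143) = 7.6526 km
E: √((0.1013·111.32)² + (-0.1344·111.23)²) = √(127.164324 + 223.481929) = 18.7256 km
Threshold 25.5 km: D (7.6526 km), E (18.7256 km), A (22.0125 km) are within range.

D, E, A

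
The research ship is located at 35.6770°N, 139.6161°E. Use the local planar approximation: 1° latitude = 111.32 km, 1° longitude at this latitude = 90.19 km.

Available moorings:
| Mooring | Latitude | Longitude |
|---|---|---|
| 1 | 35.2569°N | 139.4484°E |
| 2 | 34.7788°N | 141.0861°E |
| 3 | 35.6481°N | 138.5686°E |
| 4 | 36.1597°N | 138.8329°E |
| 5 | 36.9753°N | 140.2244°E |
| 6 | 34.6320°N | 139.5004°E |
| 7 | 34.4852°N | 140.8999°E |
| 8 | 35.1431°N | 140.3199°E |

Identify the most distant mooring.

7

Distances from 35.6770°N, 139.6161°E:
1: √((-0.4201·111.32)² + (-0.1677·90.19)²) = √(2187.014983 + 228.761481) = 49.1505 km
2: √((-0.8982·111.32)² + (1.4700·90.19)²) = √(9997.524953 + 17577.270788) = 166.0566 km
3: √((-0.0289·111.32)² + (-1.0475·90.19)²) = √(10.350041 + 8925.341400) = 94.5288 km
4: √((0.4827·111.32)² + (-0.7832·90.19)²) = √(2887.360381 + 4989.558644) = 88.7520 km
5: √((1.2983·111.32)² + (0.6083·90.19)²) = √(20887.983200 + 3009.902355) = 154.5894 km
6: √((-1.0450·111.32)² + (-0.1157·90.19)²) = √(13532.529304 + 108.888870) = 116.7965 km
7: √((-1.1918·111.32)² + (1.2838·90.19)²) = √(17601.640941 + 13406.379733) = 176.0909 km
8: √((-0.5339·111.32)² + (0.7038·90.19)²) = √(3532.370401 + 4029.167283) = 86.9571 km
Maximum: 7 at 176.0909 km.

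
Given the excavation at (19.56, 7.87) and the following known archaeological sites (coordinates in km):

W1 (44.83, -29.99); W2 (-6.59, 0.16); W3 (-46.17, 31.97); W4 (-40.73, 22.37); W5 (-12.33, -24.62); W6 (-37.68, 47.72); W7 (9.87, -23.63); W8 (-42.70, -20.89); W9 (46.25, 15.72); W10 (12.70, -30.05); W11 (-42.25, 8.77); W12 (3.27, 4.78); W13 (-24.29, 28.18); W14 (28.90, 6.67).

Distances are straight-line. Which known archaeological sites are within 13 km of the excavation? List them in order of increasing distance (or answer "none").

Distances from (19.56, 7.87):
W1: √((25.27)² + (-37.86)²) = √(638.5729 + 1433.3796) = 45.52 km
W2: √((-26.15)² + (-7.71)²) = √(683.8225 + 59.4441) = 27.26 km
W3: √((-65.73)² + (24.10)²) = √(4320.4329 + 580.8100) = 70.01 km
W4: √((-60.29)² + (14.50)²) = √(3634.8841 + 210.2500) = 62.01 km
W5: √((-31.89)² + (-32.49)²) = √(1016.9721 + 1055.6001) = 45.53 km
W6: √((-57.24)² + (39.85)²) = √(3276.4176 + 1588.0225) = 69.75 km
W7: √((-9.69)² + (-31.50)²) = √(93.8961 + 992.2500) = 32.96 km
W8: √((-62.26)² + (-28.76)²) = √(3876.3076 + 827.1376) = 68.58 km
W9: √((26.69)² + (7.85)²) = √(712.3561 + 61.6225) = 27.82 km
W10: √((-6.86)² + (-37.92)²) = √(47.0596 + 1437.9264) = 38.54 km
W11: √((-61.81)² + (0.90)²) = √(3820.4761 + 0.8100) = 61.82 km
W12: √((-16.29)² + (-3.09)²) = √(265.3641 + 9.5481) = 16.58 km
W13: √((-43.85)² + (20.31)²) = √(1922.8225 + 412.4961) = 48.33 km
W14: √((9.34)² + (-1.20)²) = √(87.2356 + 1.4400) = 9.42 km
Threshold 13 km: W14 (9.42 km) is within range.

W14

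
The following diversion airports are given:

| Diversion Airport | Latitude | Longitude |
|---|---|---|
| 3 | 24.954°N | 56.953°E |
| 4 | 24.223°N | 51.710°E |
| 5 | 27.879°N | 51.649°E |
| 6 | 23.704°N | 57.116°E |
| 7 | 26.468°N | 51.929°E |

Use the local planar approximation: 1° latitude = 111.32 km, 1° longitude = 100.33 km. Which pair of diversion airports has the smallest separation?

3 and 6

Pairwise distances:
3–6: 140.108 km
5–7: 159.565 km
4–7: 250.877 km
4–5: 407.032 km
3–7: 531.488 km
3–4: 532.287 km
4–6: 545.452 km
6–7: 604.566 km
3–5: 623.864 km
5–6: 718.929 km
Closest pair: 3–6 at 140.108 km.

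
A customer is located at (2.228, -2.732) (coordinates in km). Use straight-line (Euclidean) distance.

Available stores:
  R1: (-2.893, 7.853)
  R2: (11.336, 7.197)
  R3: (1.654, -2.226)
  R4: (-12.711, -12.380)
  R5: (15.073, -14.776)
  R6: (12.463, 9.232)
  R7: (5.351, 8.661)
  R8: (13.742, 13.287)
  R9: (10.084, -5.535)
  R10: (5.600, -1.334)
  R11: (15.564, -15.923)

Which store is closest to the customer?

Distances from (2.228, -2.732):
R1: √((-5.121)² + (10.585)²) = √(26.22464 + 112.04223) = 11.759 km
R2: √((9.108)² + (9.929)²) = √(82.95566 + 98.58504) = 13.474 km
R3: √((-0.574)² + (0.506)²) = √(0.32948 + 0.25604) = 0.765 km
R4: √((-14.939)² + (-9.648)²) = √(223.17372 + 93.08390) = 17.784 km
R5: √((12.845)² + (-12.044)²) = √(164.99403 + 145.05794) = 17.608 km
R6: √((10.235)² + (11.964)²) = √(104.75522 + 143.13730) = 15.745 km
R7: √((3.123)² + (11.393)²) = √(9.75313 + 129.80045) = 11.813 km
R8: √((11.514)² + (16.019)²) = √(132.57220 + 256.60836) = 19.728 km
R9: √((7.856)² + (-2.803)²) = √(61.71674 + 7.85681) = 8.341 km
R10: √((3.372)² + (1.398)²) = √(11.37038 + 1.95440) = 3.650 km
R11: √((13.336)² + (-13.191)²) = √(177.84890 + 174.00248) = 18.758 km
Minimum: R3 at 0.765 km.

R3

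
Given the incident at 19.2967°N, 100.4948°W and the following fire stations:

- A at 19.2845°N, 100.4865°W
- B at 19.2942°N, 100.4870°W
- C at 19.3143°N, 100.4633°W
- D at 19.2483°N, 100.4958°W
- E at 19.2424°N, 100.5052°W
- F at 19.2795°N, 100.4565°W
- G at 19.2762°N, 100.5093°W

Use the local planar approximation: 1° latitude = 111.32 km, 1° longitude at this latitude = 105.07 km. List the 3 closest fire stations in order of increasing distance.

B, A, G

Distances from 19.2967°N, 100.4948°W:
A: 1.6140 km
B: 0.8655 km
C: 3.8461 km
D: 5.3889 km
E: 6.1427 km
F: 4.4565 km
G: 2.7439 km
Sorted: B (0.8655 km) < A (1.6140 km) < G (2.7439 km) < C (3.8461 km) < F (4.4565 km) < …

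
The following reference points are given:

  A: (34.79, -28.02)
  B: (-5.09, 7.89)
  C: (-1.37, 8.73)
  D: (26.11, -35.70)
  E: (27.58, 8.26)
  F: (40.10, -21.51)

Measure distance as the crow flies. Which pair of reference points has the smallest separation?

Pairwise distances:
A–B: 53.67
A–C: 51.56
A–D: 11.59
A–E: 36.99
A–F: 8.40
B–C: 3.81
B–D: 53.61
B–E: 32.67
B–F: 53.91
C–D: 52.24
C–E: 28.95
C–F: 51.32
D–E: 43.98
D–F: 19.93
E–F: 32.30
Closest pair: B–C at 3.81.

B and C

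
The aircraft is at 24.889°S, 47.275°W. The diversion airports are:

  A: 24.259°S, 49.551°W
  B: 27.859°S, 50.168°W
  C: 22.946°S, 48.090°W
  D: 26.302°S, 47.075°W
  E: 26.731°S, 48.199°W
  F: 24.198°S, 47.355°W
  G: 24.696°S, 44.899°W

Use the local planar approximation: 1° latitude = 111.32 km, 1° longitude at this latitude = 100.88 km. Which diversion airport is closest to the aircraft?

F

Distances from 24.889°S, 47.275°W:
A: √((0.630·111.32)² + (-2.276·100.88)²) = √(4918.44132 + 52717.48250) = 240.075 km
B: √((-2.970·111.32)² + (-2.893·100.88)²) = √(109309.84890 + 85173.99433) = 441.003 km
C: √((1.943·111.32)² + (-0.815·100.88)²) = √(46783.42320 + 6759.66798) = 231.394 km
D: √((-1.413·111.32)² + (0.200·100.88)²) = √(24741.76736 + 407.07098) = 158.584 km
E: √((-1.842·111.32)² + (-0.924·100.88)²) = √(42046.09305 + 8688.68574) = 225.244 km
F: √((0.691·111.32)² + (-0.080·100.88)²) = √(5917.01255 + 65.13136) = 77.344 km
G: √((0.193·111.32)² + (2.376·100.88)²) = √(461.59491 + 57451.71796) = 240.652 km
Minimum: F at 77.344 km.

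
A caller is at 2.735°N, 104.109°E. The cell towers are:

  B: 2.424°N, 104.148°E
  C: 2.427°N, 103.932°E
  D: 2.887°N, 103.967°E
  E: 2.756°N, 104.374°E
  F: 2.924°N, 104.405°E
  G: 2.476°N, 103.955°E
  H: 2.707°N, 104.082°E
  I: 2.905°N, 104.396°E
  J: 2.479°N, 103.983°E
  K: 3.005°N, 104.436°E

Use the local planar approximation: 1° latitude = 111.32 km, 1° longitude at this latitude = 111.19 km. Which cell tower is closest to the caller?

H

Distances from 2.735°N, 104.109°E:
B: 34.891 km
C: 39.533 km
D: 23.143 km
E: 29.558 km
F: 39.062 km
G: 33.533 km
H: 4.328 km
I: 37.101 km
J: 31.755 km
K: 47.174 km
Minimum: H at 4.328 km.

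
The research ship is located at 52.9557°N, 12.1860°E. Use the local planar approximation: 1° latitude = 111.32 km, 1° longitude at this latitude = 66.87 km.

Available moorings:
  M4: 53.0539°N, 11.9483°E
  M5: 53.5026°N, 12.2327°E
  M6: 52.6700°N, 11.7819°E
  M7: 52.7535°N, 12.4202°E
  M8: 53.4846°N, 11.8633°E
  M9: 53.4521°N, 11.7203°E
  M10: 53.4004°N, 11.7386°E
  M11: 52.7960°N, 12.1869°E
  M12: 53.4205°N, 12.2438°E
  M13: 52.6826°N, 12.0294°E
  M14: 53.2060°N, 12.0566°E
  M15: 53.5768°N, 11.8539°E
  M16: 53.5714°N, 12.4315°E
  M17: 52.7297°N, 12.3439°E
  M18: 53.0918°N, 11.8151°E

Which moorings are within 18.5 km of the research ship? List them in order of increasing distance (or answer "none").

M11

Distances from 52.9557°N, 12.1860°E:
M4: 19.2912 km
M5: 60.9609 km
M6: 41.7337 km
M7: 27.4211 km
M8: 62.7070 km
M9: 63.4300 km
M10: 57.8421 km
M11: 17.7779 km
M12: 51.8857 km
M13: 32.1545 km
M14: 29.1761 km
M15: 72.6198 km
M16: 70.4784 km
M17: 27.2842 km
M18: 29.0635 km
Threshold 18.5 km: M11 (17.7779 km) is within range.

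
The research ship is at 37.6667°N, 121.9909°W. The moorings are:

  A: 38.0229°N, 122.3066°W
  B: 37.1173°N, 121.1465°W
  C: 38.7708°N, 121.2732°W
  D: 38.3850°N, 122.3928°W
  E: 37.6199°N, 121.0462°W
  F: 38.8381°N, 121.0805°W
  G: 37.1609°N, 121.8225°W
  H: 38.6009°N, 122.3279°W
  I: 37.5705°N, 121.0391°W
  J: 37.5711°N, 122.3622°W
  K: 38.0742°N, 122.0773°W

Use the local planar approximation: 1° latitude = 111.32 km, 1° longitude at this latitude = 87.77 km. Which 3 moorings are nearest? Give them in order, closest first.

Distances from 37.6667°N, 121.9909°W:
A: 48.3744 km
B: 96.0895 km
C: 138.1106 km
D: 87.3962 km
E: 83.0798 km
F: 152.9352 km
G: 58.2133 km
H: 108.1197 km
I: 84.2231 km
J: 34.2826 km
K: 45.9924 km
Sorted: J (34.2826 km) < K (45.9924 km) < A (48.3744 km) < G (58.2133 km) < E (83.0798 km) < …

J, K, A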